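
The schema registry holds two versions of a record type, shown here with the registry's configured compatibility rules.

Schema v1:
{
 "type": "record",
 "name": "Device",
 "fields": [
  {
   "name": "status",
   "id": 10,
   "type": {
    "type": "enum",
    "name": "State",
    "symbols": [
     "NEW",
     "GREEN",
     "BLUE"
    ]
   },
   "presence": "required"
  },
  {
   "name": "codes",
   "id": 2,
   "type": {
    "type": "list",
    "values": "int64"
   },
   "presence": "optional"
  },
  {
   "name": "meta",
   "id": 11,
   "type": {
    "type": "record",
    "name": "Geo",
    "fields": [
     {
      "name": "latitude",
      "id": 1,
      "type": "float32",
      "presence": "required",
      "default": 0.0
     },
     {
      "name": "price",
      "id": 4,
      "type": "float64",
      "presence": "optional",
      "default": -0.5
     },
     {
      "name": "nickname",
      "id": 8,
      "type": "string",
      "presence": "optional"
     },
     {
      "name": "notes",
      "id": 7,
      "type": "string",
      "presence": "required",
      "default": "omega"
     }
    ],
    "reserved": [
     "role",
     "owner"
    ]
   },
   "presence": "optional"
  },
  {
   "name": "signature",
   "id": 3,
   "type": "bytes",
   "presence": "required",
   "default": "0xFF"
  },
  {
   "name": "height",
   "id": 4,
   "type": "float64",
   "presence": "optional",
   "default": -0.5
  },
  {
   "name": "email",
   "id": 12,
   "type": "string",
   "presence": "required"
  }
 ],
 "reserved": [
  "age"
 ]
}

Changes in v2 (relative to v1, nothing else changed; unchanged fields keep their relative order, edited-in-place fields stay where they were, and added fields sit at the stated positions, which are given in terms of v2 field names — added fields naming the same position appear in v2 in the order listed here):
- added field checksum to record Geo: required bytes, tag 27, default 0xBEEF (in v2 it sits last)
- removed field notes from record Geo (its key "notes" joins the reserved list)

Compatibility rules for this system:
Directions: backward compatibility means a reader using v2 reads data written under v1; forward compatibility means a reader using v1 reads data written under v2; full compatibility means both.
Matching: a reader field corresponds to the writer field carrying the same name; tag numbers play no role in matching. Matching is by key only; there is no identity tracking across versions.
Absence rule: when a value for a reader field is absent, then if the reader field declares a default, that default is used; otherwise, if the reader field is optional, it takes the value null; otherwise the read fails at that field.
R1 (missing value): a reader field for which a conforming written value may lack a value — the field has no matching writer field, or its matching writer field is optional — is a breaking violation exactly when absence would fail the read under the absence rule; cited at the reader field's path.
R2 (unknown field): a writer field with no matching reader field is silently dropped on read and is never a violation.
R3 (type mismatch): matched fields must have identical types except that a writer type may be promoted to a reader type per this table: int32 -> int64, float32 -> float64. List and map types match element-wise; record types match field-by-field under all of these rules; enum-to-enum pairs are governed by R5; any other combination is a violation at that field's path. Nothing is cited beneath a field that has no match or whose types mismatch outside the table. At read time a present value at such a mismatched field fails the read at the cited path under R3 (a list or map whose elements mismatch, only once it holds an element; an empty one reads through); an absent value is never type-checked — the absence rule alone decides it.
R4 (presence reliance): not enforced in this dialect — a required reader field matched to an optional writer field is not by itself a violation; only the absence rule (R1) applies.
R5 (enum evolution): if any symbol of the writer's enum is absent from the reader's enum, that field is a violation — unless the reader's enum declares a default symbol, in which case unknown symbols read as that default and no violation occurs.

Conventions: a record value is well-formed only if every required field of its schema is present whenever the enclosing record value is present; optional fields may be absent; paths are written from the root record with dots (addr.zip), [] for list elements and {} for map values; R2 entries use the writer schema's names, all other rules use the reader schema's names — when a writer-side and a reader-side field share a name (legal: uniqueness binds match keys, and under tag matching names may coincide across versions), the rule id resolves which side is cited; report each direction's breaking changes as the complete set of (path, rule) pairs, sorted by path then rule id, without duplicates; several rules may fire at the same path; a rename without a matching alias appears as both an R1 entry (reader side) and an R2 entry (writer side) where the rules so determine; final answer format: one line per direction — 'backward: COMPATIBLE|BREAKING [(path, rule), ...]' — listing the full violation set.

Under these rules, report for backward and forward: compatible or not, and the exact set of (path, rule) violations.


each type pair in Device: writer, then reader
backward for Device (reader v2, writer v1):
  status <- status (State -> State, writer required)
  codes <- codes (list<int64> -> list<int64>, writer optional)
  meta <- meta (Geo -> Geo, writer optional)
  signature <- signature (bytes -> bytes, writer required)
  height <- height (float64 -> float64, writer optional)
  email <- email (string -> string, writer required)
  meta.latitude <- meta.latitude (float32 -> float32, writer required)
  meta.price <- meta.price (float64 -> float64, writer optional)
  meta.nickname <- meta.nickname (string -> string, writer optional)
  no writer field matches reader meta.checksum
  meta.notes (writer side), unknown to reader
  => no violations; backward on Device: COMPATIBLE
forward for Device (reader v1, writer v2):
  status <- status (State -> State, writer required)
  codes <- codes (list<int64> -> list<int64>, writer optional)
  meta <- meta (Geo -> Geo, writer optional)
  signature <- signature (bytes -> bytes, writer required)
  height <- height (float64 -> float64, writer optional)
  email <- email (string -> string, writer required)
  meta.latitude <- meta.latitude (float32 -> float32, writer required)
  meta.price <- meta.price (float64 -> float64, writer optional)
  meta.nickname <- meta.nickname (string -> string, writer optional)
  no writer field matches reader meta.notes
  meta.checksum (writer side), unknown to reader
  => no violations; forward on Device: COMPATIBLE

backward: COMPATIBLE []; forward: COMPATIBLE []


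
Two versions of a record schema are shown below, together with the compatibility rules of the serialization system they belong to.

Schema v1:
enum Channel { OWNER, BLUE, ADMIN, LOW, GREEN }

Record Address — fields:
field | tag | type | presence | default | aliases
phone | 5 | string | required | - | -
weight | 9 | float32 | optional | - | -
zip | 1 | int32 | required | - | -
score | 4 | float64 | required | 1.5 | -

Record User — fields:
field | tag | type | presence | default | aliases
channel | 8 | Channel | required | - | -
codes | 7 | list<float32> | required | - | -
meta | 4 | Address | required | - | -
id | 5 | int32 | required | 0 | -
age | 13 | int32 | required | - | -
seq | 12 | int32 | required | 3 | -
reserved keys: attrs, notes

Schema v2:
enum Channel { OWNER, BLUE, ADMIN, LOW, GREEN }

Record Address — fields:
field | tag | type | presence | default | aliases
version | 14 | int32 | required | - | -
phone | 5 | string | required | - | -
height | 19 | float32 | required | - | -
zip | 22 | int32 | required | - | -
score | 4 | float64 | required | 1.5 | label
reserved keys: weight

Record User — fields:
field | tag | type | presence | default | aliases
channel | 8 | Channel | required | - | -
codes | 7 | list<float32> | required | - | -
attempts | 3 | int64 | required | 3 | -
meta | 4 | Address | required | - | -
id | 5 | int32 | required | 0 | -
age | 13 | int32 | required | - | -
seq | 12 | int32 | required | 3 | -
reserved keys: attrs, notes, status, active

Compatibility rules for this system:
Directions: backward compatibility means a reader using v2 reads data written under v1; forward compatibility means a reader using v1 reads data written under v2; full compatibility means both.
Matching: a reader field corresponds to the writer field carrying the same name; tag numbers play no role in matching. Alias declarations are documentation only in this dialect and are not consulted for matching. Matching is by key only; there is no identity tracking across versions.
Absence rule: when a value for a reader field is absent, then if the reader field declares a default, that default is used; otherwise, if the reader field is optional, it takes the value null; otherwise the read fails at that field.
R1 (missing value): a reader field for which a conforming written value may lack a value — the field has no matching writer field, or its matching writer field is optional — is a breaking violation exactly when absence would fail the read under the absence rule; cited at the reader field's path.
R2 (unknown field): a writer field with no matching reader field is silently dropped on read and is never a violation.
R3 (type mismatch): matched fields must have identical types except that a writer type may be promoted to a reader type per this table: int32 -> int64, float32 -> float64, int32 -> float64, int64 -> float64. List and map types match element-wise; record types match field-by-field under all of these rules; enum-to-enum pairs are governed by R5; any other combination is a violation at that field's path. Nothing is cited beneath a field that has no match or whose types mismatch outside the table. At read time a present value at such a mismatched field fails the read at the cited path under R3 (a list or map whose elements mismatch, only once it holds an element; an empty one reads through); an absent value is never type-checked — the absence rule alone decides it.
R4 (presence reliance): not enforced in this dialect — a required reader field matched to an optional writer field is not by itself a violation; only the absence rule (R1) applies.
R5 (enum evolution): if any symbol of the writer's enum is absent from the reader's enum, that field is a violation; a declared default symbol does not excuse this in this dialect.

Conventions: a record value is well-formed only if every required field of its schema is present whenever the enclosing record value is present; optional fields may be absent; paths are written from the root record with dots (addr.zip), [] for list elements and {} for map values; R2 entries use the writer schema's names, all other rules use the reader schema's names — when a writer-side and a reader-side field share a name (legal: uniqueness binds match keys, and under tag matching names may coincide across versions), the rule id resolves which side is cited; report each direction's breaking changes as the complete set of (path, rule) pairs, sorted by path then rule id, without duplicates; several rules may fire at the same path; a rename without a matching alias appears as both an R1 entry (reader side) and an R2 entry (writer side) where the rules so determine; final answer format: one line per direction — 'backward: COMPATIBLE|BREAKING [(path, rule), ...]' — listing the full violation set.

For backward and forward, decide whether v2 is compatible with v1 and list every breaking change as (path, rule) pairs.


backward: BREAKING [(meta.height, R1), (meta.version, R1)]; forward: COMPATIBLE []

each type pair in User: writer, then reader
backward analysis of User with v2 as reader and v1 as writer:
  channel: paired with writer channel (Channel -> Channel; writer required)
  codes: paired with writer codes (list<float32> -> list<float32>; writer required)
  attempts: no writer-side match
  meta: paired with writer meta (Address -> Address; writer required)
  id: paired with writer id (int32 -> int32; writer required)
  age: paired with writer age (int32 -> int32; writer required)
  seq: paired with writer seq (int32 -> int32; writer required)
  meta.version: no writer-side match
  meta.phone: paired with writer meta.phone (string -> string; writer required)
  meta.height: no writer-side match
  meta.zip: paired with writer meta.zip (int32 -> int32; writer required)
  meta.score: paired with writer meta.score (float64 -> float64; writer required)
  writer meta.weight: unknown to reader
  rule R1 violated at meta.height
  rule R1 violated at meta.version
  => backward: BREAKING (2)
forward analysis of User with v1 as reader and v2 as writer:
  channel: paired with writer channel (Channel -> Channel; writer required)
  codes: paired with writer codes (list<float32> -> list<float32>; writer required)
  meta: paired with writer meta (Address -> Address; writer required)
  id: paired with writer id (int32 -> int32; writer required)
  age: paired with writer age (int32 -> int32; writer required)
  seq: paired with writer seq (int32 -> int32; writer required)
  writer attempts: unknown to reader
  meta.phone: paired with writer meta.phone (string -> string; writer required)
  meta.weight: no writer-side match
  meta.zip: paired with writer meta.zip (int32 -> int32; writer required)
  meta.score: paired with writer meta.score (float64 -> float64; writer required)
  writer meta.version: unknown to reader
  writer meta.height: unknown to reader
  => forward verdict for User: COMPATIBLE, no violations


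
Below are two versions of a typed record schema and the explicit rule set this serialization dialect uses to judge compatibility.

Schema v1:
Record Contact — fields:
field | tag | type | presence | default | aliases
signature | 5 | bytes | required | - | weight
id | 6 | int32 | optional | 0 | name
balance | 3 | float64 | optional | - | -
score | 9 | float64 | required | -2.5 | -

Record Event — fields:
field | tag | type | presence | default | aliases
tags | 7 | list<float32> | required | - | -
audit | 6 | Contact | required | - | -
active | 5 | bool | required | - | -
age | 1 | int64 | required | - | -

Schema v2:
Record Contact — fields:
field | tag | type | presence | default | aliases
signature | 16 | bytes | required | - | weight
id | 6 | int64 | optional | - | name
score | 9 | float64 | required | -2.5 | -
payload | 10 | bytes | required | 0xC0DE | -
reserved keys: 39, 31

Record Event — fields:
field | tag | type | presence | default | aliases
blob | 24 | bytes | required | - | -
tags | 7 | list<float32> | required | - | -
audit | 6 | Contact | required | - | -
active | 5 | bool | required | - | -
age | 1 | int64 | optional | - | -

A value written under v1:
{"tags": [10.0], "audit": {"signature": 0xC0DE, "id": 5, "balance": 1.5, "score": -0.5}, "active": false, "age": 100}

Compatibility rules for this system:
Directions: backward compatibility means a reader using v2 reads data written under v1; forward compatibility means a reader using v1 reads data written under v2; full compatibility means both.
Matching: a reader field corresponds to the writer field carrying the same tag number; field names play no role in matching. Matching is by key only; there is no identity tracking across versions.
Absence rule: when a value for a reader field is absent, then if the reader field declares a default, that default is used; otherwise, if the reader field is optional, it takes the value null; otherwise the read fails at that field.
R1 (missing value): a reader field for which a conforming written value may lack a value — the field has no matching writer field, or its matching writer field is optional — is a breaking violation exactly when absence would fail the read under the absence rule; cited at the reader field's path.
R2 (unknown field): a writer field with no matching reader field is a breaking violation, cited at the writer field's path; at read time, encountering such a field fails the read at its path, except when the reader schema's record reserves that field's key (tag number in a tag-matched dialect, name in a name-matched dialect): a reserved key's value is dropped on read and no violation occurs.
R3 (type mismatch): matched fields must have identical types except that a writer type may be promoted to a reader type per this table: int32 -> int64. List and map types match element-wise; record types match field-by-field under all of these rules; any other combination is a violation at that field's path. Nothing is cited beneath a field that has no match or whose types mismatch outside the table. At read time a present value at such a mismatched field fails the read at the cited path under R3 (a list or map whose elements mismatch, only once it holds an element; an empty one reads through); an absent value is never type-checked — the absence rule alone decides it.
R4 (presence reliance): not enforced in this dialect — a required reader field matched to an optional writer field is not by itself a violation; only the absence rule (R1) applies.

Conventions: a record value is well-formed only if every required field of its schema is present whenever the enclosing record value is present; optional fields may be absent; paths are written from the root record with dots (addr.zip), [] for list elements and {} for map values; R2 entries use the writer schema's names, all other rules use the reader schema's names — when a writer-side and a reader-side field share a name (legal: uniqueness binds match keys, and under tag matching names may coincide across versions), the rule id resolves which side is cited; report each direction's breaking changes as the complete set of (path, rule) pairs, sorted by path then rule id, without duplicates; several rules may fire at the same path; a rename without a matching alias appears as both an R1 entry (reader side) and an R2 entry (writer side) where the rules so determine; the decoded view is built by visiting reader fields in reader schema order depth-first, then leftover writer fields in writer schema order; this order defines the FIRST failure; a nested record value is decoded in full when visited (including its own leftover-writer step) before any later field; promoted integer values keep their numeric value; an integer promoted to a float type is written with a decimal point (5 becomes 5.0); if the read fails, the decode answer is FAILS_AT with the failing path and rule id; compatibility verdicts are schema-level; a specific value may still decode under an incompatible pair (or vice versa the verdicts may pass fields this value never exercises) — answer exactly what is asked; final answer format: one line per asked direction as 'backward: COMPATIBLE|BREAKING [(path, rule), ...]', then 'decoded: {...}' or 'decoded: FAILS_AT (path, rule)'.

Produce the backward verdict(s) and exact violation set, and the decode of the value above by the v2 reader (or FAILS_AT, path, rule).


the writer's type comes first in each Event pair
backward pass over Event, reader schema v2, writer schema v1:
  blob: no writer match
  writer required, list<float32> -> list<float32>: reader tags maps from writer tags
  writer required, Contact -> Contact: reader audit maps from writer audit
  writer required, bool -> bool: reader active maps from writer active
  writer required, int64 -> int64: reader age maps from writer age
  audit.signature: no writer match
  writer optional, int32 -> int64: reader audit.id maps from writer audit.id
  writer required, float64 -> float64: reader audit.score maps from writer audit.score
  audit.payload: no writer match
  audit.signature (writer side), unknown to reader
  audit.balance (writer side), unknown to reader
  violation R2 at audit.balance
  violation R1 at audit.signature
  violation R2 at audit.signature
  violation R1 at blob
  => backward: BREAKING (4)
decode (reader v2):
  read fails at blob under R1 (no fill)
  => FAILS_AT (blob, R1)
checking off the Event differences that do not matter here:
  field id in record Contact: type int32 changed to int64 (its default is dropped) -> fires only in the forward direction of Event, which is not asked here
  added field payload to record Contact: required bytes, tag 10, default 0xC0DE (in v2 it sits last) -> fires only in the forward direction of Event, which is not asked here
  field age in record Event: required changed to optional -> fires only in the forward direction of Event, which is not asked here

backward: BREAKING [(audit.balance, R2), (audit.signature, R1), (audit.signature, R2), (blob, R1)]; decoded: FAILS_AT (blob, R1)


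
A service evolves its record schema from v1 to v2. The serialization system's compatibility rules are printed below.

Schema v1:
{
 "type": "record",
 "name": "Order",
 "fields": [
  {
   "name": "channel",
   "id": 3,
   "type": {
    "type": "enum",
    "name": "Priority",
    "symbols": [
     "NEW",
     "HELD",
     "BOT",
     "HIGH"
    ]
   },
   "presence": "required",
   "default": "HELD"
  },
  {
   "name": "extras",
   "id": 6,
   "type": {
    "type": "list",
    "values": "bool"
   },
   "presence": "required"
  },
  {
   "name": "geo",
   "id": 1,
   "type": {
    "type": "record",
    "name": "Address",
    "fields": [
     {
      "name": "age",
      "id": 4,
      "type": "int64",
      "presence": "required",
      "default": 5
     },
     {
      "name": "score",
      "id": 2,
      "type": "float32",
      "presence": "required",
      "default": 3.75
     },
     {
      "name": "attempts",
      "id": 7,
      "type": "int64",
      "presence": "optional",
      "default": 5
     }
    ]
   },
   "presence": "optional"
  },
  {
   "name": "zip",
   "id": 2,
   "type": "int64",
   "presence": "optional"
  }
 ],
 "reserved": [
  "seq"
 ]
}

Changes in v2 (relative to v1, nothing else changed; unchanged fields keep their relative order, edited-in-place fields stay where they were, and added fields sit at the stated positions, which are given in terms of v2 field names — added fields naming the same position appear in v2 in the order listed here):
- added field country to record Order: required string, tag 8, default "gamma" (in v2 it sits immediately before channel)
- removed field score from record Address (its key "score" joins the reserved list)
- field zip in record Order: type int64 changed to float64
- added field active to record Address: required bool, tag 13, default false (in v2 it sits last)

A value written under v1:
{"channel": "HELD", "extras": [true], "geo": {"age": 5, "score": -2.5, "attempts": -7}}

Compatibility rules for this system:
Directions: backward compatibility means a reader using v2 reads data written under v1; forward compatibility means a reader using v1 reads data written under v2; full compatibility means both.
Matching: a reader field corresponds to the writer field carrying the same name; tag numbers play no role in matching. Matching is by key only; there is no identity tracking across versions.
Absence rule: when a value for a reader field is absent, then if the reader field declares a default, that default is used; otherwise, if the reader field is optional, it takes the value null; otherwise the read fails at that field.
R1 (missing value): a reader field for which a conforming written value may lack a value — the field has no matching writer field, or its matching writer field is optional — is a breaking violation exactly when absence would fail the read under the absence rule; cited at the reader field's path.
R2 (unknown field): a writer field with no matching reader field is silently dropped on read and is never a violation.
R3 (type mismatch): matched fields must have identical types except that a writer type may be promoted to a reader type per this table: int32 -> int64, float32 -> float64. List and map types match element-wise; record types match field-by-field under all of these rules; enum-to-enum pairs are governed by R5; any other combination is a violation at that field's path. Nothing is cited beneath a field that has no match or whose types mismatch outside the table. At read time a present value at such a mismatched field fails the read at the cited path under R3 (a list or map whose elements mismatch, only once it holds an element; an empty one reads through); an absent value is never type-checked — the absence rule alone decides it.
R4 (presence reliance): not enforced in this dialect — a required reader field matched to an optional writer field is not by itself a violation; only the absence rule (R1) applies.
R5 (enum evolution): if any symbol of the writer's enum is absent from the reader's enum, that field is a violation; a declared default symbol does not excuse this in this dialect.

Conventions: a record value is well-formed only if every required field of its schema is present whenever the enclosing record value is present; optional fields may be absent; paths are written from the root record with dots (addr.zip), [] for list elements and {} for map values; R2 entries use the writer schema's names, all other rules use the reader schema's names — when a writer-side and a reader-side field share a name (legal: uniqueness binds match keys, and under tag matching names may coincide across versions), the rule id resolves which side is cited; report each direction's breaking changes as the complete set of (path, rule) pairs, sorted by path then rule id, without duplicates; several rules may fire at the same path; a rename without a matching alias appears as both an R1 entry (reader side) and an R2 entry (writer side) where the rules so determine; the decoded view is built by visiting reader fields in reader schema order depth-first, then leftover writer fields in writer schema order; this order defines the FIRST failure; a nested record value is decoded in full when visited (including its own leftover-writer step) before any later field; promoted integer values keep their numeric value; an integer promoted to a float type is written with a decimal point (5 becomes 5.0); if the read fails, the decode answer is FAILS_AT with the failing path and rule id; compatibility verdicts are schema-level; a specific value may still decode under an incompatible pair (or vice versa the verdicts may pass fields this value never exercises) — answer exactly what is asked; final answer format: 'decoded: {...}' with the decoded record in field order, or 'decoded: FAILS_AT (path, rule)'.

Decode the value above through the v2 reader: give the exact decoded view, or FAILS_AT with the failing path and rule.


decoded: {"country": "gamma", "channel": "HELD", "extras": [true], "geo": {"age": 5, "attempts": -7, "active": false}, "zip": null}

arrows below run writer -> reader for Order
decode (reader v2):
  country := "gamma" (no value, default fills)
  channel := "HELD"
  extras := [true]
  geo.age := 5
  geo.attempts := -7
  geo.active := false (no value, default fills)
  writer geo.score: unmatched, discarded
  zip := null (not supplied -> null)
  => decoded: {"country": "gamma", "channel": "HELD", "extras": [true], "geo": {"age": 5, "attempts": -7, "active": false}, "zip": null}
ruling out the remaining Order differences:
  field zip in record Order: type int64 changed to float64 -> changes Order's schema-level verdicts only — the decode of this value is the same


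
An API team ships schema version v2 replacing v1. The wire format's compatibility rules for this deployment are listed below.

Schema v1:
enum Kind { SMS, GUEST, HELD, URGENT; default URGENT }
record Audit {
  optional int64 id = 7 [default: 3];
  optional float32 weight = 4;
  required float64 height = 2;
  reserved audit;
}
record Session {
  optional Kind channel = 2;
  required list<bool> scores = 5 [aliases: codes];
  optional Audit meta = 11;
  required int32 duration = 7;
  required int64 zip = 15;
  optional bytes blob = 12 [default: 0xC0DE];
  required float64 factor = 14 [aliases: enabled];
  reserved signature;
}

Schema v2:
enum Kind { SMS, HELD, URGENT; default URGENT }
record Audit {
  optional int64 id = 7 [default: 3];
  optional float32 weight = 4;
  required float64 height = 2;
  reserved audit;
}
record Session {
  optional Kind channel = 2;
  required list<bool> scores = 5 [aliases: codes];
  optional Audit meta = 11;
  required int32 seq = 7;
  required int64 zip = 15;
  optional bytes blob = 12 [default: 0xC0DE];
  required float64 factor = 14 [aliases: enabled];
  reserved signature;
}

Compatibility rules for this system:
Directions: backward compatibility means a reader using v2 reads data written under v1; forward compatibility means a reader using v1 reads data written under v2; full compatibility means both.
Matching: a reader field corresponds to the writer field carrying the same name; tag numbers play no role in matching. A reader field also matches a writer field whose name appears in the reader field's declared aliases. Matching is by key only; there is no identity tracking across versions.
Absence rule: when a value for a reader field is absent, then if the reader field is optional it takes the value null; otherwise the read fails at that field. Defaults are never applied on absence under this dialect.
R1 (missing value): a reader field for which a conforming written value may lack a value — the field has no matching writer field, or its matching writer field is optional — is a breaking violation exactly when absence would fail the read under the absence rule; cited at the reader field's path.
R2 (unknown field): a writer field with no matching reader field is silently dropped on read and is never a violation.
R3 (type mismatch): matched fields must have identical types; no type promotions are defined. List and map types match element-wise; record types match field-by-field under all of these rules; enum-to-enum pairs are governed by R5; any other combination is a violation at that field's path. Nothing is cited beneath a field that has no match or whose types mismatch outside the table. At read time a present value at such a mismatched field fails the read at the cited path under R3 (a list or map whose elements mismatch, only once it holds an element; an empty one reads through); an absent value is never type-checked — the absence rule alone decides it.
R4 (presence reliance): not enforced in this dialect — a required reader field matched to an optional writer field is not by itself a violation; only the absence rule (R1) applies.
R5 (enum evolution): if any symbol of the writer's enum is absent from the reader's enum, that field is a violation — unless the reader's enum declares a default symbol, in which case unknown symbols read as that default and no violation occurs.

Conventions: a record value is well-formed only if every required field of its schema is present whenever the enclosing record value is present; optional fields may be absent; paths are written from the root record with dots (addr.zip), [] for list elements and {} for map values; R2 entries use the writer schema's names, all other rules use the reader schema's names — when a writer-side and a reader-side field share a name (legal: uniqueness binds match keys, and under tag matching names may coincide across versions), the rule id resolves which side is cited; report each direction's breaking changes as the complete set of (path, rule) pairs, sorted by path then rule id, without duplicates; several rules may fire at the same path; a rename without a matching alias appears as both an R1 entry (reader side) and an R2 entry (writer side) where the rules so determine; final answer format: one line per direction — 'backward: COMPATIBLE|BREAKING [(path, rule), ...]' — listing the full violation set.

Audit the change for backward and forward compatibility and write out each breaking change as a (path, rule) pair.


the writer's type comes first in each Session pair
backward for Session (reader v2, writer v1):
  channel: paired with writer channel (Kind -> Kind; writer optional)
  scores: paired with writer scores (list<bool> -> list<bool>; writer required)
  meta: paired with writer meta (Audit -> Audit; writer optional)
  no writer field matches reader seq
  zip: paired with writer zip (int64 -> int64; writer required)
  blob: paired with writer blob (bytes -> bytes; writer optional)
  factor: paired with writer factor (float64 -> float64; writer required)
  writer field duration has no reader counterpart
  meta.id: paired with writer meta.id (int64 -> int64; writer optional)
  meta.weight: paired with writer meta.weight (float32 -> float32; writer optional)
  meta.height: paired with writer meta.height (float64 -> float64; writer required)
  breaking: (seq, R1)
  => backward verdict for Session: BREAKING, 1 violation(s)
forward for Session (reader v1, writer v2):
  channel: paired with writer channel (Kind -> Kind; writer optional)
  scores: paired with writer scores (list<bool> -> list<bool>; writer required)
  meta: paired with writer meta (Audit -> Audit; writer optional)
  no writer field matches reader duration
  zip: paired with writer zip (int64 -> int64; writer required)
  blob: paired with writer blob (bytes -> bytes; writer optional)
  factor: paired with writer factor (float64 -> float64; writer required)
  writer field seq has no reader counterpart
  meta.id: paired with writer meta.id (int64 -> int64; writer optional)
  meta.weight: paired with writer meta.weight (float32 -> float32; writer optional)
  meta.height: paired with writer meta.height (float64 -> float64; writer required)
  breaking: (duration, R1)
  => forward verdict for Session: BREAKING, 1 violation(s)

backward: BREAKING [(seq, R1)]; forward: BREAKING [(duration, R1)]


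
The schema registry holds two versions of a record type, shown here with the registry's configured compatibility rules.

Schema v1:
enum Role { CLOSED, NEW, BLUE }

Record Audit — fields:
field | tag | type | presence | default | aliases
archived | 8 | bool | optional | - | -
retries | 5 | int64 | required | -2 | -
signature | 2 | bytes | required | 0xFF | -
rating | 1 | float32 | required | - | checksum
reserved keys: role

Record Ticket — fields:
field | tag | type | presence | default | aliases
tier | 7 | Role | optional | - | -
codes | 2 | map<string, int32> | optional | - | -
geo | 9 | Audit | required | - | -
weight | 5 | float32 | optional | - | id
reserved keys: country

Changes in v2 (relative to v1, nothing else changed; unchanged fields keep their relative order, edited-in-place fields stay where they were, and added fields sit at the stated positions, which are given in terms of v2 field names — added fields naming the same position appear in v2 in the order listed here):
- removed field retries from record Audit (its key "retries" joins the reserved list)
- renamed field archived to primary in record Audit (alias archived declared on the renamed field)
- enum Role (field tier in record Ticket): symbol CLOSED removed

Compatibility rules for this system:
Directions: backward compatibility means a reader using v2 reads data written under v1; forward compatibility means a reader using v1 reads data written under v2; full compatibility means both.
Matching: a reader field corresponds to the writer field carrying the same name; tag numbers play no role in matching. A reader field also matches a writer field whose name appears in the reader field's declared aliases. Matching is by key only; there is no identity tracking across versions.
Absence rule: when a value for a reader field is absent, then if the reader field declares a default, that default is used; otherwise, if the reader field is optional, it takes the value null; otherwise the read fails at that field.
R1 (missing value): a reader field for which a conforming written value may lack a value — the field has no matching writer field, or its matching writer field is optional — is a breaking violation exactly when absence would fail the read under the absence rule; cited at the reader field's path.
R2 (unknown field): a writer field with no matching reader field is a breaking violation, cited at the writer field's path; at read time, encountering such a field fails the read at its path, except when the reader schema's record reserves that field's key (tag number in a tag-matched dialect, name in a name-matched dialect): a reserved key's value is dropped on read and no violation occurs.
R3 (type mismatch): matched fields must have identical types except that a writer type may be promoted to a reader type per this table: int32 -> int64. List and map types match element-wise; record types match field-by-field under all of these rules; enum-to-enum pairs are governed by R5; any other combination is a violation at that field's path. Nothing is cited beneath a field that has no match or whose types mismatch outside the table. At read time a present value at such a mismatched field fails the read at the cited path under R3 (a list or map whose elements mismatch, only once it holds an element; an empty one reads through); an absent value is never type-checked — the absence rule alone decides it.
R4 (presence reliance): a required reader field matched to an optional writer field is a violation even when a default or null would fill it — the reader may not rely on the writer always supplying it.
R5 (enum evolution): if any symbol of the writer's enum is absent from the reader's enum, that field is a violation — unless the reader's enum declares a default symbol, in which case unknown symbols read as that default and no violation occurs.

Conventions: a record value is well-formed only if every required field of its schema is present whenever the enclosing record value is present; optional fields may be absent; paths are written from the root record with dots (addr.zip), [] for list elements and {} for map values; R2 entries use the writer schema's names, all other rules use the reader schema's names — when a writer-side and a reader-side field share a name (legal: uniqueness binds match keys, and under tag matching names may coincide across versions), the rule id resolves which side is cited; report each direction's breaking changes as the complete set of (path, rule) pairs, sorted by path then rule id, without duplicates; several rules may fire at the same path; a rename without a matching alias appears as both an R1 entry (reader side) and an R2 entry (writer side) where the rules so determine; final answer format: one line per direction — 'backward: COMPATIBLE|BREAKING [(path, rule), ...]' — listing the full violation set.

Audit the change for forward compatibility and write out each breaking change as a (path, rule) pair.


forward: BREAKING [(geo.primary, R2)]

arrows below run writer -> reader for Ticket
forward pass over Ticket, reader schema v1, writer schema v2:
  tier: paired with writer tier (Role -> Role; writer optional)
  codes: paired with writer codes (map<string, int32> -> map<string, int32>; writer optional)
  geo: paired with writer geo (Audit -> Audit; writer required)
  weight: paired with writer weight (float32 -> float32; writer optional)
  no writer field matches reader geo.archived
  no writer field matches reader geo.retries
  geo.signature: paired with writer geo.signature (bytes -> bytes; writer required)
  geo.rating: paired with writer geo.rating (float32 -> float32; writer required)
  writer geo.primary: unknown to reader
  breaking: (geo.primary, R2)
  => forward verdict for Ticket: BREAKING, 1 violation(s)
remaining Ticket differences; none change what is asked:
  removed field retries from record Audit (its key "retries" joins the reserved list) -> no rule fires on it in Ticket's dialect; the asked verdict holds
  enum Role (field tier in record Ticket): symbol CLOSED removed -> affects backward compatibility only, which is not asked


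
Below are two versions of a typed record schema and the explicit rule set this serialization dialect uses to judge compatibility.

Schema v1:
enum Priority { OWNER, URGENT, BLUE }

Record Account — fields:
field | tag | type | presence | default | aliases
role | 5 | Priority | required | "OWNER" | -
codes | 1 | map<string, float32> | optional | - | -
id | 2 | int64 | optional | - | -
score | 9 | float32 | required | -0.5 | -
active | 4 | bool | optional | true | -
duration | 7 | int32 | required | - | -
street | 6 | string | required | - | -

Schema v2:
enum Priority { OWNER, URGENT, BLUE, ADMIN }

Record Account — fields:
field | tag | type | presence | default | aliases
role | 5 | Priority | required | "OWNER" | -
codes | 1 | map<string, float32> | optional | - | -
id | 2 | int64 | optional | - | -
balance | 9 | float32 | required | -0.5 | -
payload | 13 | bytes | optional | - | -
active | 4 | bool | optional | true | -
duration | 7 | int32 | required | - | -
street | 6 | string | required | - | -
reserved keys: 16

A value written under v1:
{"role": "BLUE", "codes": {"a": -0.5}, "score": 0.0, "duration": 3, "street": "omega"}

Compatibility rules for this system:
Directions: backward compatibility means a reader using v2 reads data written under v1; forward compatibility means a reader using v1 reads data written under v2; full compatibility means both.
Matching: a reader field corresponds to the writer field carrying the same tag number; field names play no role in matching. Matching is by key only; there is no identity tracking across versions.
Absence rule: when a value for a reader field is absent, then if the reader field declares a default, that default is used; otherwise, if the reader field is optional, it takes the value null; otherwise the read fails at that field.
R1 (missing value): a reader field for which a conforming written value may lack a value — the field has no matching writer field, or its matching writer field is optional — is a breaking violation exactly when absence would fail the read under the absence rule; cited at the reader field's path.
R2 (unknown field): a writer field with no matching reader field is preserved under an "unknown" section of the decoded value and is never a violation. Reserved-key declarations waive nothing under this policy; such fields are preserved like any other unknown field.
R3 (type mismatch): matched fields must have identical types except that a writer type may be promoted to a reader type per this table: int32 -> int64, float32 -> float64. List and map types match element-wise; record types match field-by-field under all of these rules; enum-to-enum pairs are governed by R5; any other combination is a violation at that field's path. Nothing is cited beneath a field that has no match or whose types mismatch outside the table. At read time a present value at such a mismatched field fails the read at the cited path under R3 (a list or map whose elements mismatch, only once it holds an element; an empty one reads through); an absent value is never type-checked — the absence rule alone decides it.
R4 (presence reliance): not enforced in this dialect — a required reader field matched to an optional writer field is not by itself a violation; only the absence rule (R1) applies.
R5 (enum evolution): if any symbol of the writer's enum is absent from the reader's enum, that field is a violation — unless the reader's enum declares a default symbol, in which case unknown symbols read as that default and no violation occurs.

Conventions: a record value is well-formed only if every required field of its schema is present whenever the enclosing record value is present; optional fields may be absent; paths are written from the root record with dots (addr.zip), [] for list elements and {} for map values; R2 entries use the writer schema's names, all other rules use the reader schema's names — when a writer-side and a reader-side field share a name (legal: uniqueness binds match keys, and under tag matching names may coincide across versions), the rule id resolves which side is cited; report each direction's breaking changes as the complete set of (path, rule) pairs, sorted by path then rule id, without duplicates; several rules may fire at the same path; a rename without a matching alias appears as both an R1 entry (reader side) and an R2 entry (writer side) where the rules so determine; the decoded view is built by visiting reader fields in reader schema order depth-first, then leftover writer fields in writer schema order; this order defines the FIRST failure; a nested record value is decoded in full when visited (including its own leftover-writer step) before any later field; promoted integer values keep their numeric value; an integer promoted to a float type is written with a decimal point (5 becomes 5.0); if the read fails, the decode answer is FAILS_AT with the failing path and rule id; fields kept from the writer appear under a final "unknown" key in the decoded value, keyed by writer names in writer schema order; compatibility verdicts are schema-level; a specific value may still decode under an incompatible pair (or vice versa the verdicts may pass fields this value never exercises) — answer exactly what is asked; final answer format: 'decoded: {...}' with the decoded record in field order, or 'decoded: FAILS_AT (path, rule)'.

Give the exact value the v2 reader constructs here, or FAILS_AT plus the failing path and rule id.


each type pair in Account: writer, then reader
decode (reader v2):
  role := "BLUE"
  codes := {"a": -0.5}
  id := null (absent, optional -> null)
  balance := 0.0 (from writer score)
  payload := null (absent, optional -> null)
  active := true (absent -> default)
  duration := 3
  street := "omega"
  => decoded: {"role": "BLUE", "codes": {"a": -0.5}, "id": null, "balance": 0.0, "payload": null, "active": true, "duration": 3, "street": "omega"}
diffs on Account not affecting the asked answer:
  enum Priority (field role in record Account): symbol ADMIN added -> matters for Account compatibility verdicts, not for this value's decode

decoded: {"role": "BLUE", "codes": {"a": -0.5}, "id": null, "balance": 0.0, "payload": null, "active": true, "duration": 3, "street": "omega"}
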